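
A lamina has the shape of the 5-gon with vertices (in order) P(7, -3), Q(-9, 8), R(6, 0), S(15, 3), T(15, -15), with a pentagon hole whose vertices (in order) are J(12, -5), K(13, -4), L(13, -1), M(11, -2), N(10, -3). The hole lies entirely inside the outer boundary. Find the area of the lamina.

98.5

Outer boundary:
Apply Gauss's area formula: 2A = Σ (x_i·y_{i+1} − x_{i+1}·y_i), indices taken mod 5.
Σ = (29) + (-48) + (18) + (-270) + (60) = -211
Area = |Σ|/2 = 105.5.
Hole:
J→K: (12)(-4) − (13)(-5) = 17
K→L: (13)(-1) − (13)(-4) = 39
L→M: (13)(-2) − (11)(-1) = -15
M→N: (11)(-3) − (10)(-2) = -13
N→J: (10)(-5) − (12)(-3) = -14
Σ = 14
Area = |Σ|/2 = 7.
Net area = 105.5 − 7 = 98.5.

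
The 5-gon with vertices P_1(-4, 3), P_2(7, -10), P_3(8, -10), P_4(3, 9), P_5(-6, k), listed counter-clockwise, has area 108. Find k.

7

The doubled signed area Σ (x_i y_{i+1} − x_{i+1} y_i) is linear in k.
With k=0 it equals 167; the coefficient of k is 7 (from the two edges through P_5).
So 7·k + 167 = 2·108 = 216 ⇒ k = 7.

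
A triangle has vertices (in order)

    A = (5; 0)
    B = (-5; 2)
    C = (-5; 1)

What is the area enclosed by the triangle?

A→B: (5)(2) − (-5)(0) = 10
B→C: (-5)(1) − (-5)(2) = 5
C→A: (-5)(0) − (5)(1) = -5
Σ = 10
Area = |Σ|/2 = 5.

5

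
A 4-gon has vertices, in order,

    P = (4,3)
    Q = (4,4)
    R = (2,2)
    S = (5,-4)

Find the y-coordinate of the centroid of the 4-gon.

Apply the shoelace formula. First the cross-terms c_i = x_i·y_{i+1} − x_{i+1}·y_i:
  4, 0, -18, 31  ⇒  2A = 17, A = 8.5.
Then Σ (y_i + y_{i+1})·c_i = 33, so ȳ = 33 / (6·8.5) = 11/17.

11/17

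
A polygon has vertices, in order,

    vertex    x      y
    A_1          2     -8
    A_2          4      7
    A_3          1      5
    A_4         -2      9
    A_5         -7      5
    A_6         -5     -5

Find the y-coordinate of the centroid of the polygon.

156/241

Apply the shoelace formula. First the cross-terms c_i = x_i·y_{i+1} − x_{i+1}·y_i:
  46, 13, 19, 53, 60, 50  ⇒  2A = 241, A = 120.5.
Then Σ (y_i + y_{i+1})·c_i = 468, so ȳ = 468 / (6·120.5) = 156/241.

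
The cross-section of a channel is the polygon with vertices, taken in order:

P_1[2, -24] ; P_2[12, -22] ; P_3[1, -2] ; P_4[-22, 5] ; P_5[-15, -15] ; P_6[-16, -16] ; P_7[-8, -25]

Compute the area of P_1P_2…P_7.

Σ = (244) + (-2) + (-39) + (405) + (0) + (272) + (242) = 1122
Area = |Σ|/2 = 561.

561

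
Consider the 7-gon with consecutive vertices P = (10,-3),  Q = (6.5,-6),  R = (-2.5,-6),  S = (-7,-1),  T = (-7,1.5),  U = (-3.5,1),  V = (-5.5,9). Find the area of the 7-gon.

126.375

Apply the surveyor's formula: 2A = Σ (x_i·y_{i+1} − x_{i+1}·y_i), indices taken mod 7.
Σ = (-40.5) + (-54) + (-39.5) + (-17.5) + (-1.75) + (-26) + (-73.5) = -252.75
Area = |Σ|/2 = 126.375.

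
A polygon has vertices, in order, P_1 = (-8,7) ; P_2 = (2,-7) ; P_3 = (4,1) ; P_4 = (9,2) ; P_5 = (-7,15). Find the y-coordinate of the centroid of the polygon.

Apply the shoelace (surveyor's) formula. First the cross-terms c_i = x_i·y_{i+1} − x_{i+1}·y_i:
  42, 30, -1, 149, 71  ⇒  2A = 291, A = 145.5.
Then Σ (y_i + y_{i+1})·c_i = 3912, so ȳ = 3912 / (6·145.5) = 1304/291.

1304/291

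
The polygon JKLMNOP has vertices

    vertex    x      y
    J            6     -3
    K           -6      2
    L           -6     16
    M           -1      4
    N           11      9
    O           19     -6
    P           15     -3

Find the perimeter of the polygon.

|JK| = √((-12)² + (5)²) = √169 = 13
|KL| = √((0)² + (14)²) = √196 = 14
|LM| = √((5)² + (-12)²) = √169 = 13
|MN| = √((12)² + (5)²) = √169 = 13
|NO| = √((8)² + (-15)²) = √289 = 17
|OP| = √((-4)² + (3)²) = √25 = 5
|PJ| = √((-9)² + (0)²) = √81 = 9
Perimeter = 13 + 14 + 13 + 13 + 17 + 5 + 9 = 84.

84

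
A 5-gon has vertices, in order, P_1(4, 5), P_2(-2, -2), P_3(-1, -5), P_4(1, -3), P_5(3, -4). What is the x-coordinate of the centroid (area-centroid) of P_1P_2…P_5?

Apply the shoelace formula. First the cross-terms c_i = x_i·y_{i+1} − x_{i+1}·y_i:
  2, 8, 8, 5, 31  ⇒  2A = 54, A = 27.
Then Σ (x_i + x_{i+1})·c_i = 217, so x̄ = 217 / (6·27) = 217/162.

217/162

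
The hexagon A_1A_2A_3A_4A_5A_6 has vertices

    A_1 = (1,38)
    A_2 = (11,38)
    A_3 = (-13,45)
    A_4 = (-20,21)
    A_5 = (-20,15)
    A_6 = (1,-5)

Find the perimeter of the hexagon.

|A_1A_2| = √((10)² + (0)²) = √100 = 10
|A_2A_3| = √((-24)² + (7)²) = √625 = 25
|A_3A_4| = √((-7)² + (-24)²) = √625 = 25
|A_4A_5| = √((0)² + (-6)²) = √36 = 6
|A_5A_6| = √((21)² + (-20)²) = √841 = 29
|A_6A_1| = √((0)² + (43)²) = √1849 = 43
Perimeter = 10 + 25 + 25 + 6 + 29 + 43 = 138.

138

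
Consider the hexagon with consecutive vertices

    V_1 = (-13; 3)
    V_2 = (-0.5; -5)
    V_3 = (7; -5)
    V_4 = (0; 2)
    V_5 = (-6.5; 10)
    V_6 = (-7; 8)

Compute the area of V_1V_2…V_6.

116

Apply the shoelace (surveyor's) formula: 2A = Σ (x_i·y_{i+1} − x_{i+1}·y_i), indices taken mod 6.
Σ = (66.5) + (37.5) + (14) + (13) + (18) + (83) = 232
Area = |Σ|/2 = 116.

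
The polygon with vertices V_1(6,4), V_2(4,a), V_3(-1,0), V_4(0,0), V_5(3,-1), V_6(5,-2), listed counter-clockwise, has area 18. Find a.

Write out the shoelace sum; only the two edges meeting at V_2 involve a:
2·Area = [(6·a − 4·4) + (4·0 − (-1)·a)] + 31
       = 7·a + 15 = 36
⇒ a = 3.

3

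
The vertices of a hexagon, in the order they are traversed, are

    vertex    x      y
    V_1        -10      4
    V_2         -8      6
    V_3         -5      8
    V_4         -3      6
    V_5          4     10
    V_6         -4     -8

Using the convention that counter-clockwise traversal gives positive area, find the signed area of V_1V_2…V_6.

Apply the surveyor's formula: 2A = Σ (x_i·y_{i+1} − x_{i+1}·y_i), indices taken mod 6.
Σ = (-28) + (-34) + (-6) + (-54) + (8) + (-96) = -210
Signed area = Σ/2 = -105 (negative ⇒ clockwise traversal).

-105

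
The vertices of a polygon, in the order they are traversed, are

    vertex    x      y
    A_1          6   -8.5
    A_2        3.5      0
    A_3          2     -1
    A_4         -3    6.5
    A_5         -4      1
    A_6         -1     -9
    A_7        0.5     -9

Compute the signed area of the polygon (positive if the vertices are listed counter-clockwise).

A_1→A_2: (6)(0) − (3.5)(-8.5) = 29.75
A_2→A_3: (3.5)(-1) − (2)(0) = -3.5
A_3→A_4: (2)(6.5) − (-3)(-1) = 10
A_4→A_5: (-3)(1) − (-4)(6.5) = 23
A_5→A_6: (-4)(-9) − (-1)(1) = 37
A_6→A_7: (-1)(-9) − (0.5)(-9) = 13.5
A_7→A_1: (0.5)(-8.5) − (6)(-9) = 49.75
Σ = 159.5
Signed area = Σ/2 = 79.75 (positive ⇒ counter-clockwise traversal).

79.75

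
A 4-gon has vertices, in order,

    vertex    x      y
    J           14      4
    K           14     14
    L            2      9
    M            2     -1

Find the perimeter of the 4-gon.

|JK| = √((0)² + (10)²) = √100 = 10
|KL| = √((-12)² + (-5)²) = √169 = 13
|LM| = √((0)² + (-10)²) = √100 = 10
|MJ| = √((12)² + (5)²) = √169 = 13
Perimeter = 10 + 13 + 10 + 13 = 46.

46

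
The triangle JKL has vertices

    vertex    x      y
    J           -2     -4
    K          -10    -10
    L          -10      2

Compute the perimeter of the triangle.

|JK| = √((-8)² + (-6)²) = √100 = 10
|KL| = √((0)² + (12)²) = √144 = 12
|LJ| = √((8)² + (-6)²) = √100 = 10
Perimeter = 10 + 12 + 10 = 32.

32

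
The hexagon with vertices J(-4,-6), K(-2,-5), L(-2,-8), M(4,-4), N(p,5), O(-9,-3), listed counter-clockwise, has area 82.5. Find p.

Write out the shoelace sum; only the two edges meeting at N involve p:
2·Area = [(4·5 − p·(-4)) + (p·(-3) − (-9)·5)] + 96
       = 1·p + 161 = 165
⇒ p = 4.

4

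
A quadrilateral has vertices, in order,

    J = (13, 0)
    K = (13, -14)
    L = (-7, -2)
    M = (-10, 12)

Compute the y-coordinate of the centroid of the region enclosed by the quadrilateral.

Apply the shoelace (surveyor's) formula. First the cross-terms c_i = x_i·y_{i+1} − x_{i+1}·y_i:
  -182, -124, -104, -156  ⇒  2A = -566, A = -283.
Then Σ (y_i + y_{i+1})·c_i = 1620, so ȳ = 1620 / (6·(-283)) = -270/283.

-270/283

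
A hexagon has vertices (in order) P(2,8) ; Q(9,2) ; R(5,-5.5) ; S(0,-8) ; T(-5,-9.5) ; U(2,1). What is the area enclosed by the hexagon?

89.75

Apply Gauss's area formula: 2A = Σ (x_i·y_{i+1} − x_{i+1}·y_i), indices taken mod 6.
Σ = (-68) + (-59.5) + (-40) + (-40) + (14) + (14) = -179.5
Area = |Σ|/2 = 89.75.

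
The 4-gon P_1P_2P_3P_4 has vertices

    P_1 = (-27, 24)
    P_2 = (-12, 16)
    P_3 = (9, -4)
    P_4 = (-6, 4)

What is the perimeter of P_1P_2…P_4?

92

|P_1P_2| = √((15)² + (-8)²) = √289 = 17
|P_2P_3| = √((21)² + (-20)²) = √841 = 29
|P_3P_4| = √((-15)² + (8)²) = √289 = 17
|P_4P_1| = √((-21)² + (20)²) = √841 = 29
Perimeter = 17 + 29 + 17 + 29 = 92.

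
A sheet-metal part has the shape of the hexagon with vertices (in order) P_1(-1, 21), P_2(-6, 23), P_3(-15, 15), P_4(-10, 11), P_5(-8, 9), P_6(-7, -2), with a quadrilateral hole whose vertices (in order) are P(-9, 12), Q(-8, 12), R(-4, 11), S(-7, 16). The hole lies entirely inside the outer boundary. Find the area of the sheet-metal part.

Outer boundary:
Σ = (103) + (255) + (-15) + (-2) + (79) + (-149) = 271
Area = |Σ|/2 = 135.5.
Hole:
P→Q: (-9)(12) − (-8)(12) = -12
Q→R: (-8)(11) − (-4)(12) = -40
R→S: (-4)(16) − (-7)(11) = 13
S→P: (-7)(12) − (-9)(16) = 60
Σ = 21
Area = |Σ|/2 = 10.5.
Net area = 135.5 − 10.5 = 125.

125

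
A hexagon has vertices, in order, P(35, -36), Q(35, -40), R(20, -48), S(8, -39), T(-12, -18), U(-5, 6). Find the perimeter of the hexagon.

|PQ| = √((0)² + (-4)²) = √16 = 4
|QR| = √((-15)² + (-8)²) = √289 = 17
|RS| = √((-12)² + (9)²) = √225 = 15
|ST| = √((-20)² + (21)²) = √841 = 29
|TU| = √((7)² + (24)²) = √625 = 25
|UP| = √((40)² + (-42)²) = √3364 = 58
Perimeter = 4 + 17 + 15 + 29 + 25 + 58 = 148.

148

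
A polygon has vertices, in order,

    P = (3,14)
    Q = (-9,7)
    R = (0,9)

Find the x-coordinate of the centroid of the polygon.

Apply the shoelace formula. First the cross-terms c_i = x_i·y_{i+1} − x_{i+1}·y_i:
  147, -81, -27  ⇒  2A = 39, A = 19.5.
Then Σ (x_i + x_{i+1})·c_i = -234, so x̄ = -234 / (6·19.5) = -2.

-2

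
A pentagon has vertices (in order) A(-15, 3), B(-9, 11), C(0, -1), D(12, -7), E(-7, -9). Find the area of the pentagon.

215

Σ = (-138) + (9) + (12) + (-157) + (-156) = -430
Area = |Σ|/2 = 215.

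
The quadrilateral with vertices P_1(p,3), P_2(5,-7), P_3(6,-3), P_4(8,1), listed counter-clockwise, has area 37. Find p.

Write out the shoelace sum; only the two edges meeting at P_1 involve p:
2·Area = [(8·3 − p·1) + (p·(-7) − 5·3)] + 57
       = -8·p + 66 = 74
⇒ p = -1.

-1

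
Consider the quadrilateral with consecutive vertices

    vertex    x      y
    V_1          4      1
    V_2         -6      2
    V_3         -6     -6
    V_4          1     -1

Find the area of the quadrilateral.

Apply the surveyor's formula: 2A = Σ (x_i·y_{i+1} − x_{i+1}·y_i), indices taken mod 4.
Σ = (14) + (48) + (12) + (5) = 79
Area = |Σ|/2 = 39.5.

39.5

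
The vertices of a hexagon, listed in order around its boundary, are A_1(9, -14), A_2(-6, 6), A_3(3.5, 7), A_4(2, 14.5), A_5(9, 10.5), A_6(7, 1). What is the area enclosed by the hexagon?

Cross-terms: -30, -63, 36.75, -109.5, -64.5, -107  ⇒  Σ = -337.25
Area = |Σ|/2 = 168.625.

168.625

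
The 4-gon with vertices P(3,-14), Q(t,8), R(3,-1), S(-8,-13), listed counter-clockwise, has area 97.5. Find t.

Write out the shoelace sum; only the two edges meeting at Q involve t:
2·Area = [(3·8 − t·(-14)) + (t·(-1) − 3·8)] + 104
       = 13·t + 104 = 195
⇒ t = 7.

7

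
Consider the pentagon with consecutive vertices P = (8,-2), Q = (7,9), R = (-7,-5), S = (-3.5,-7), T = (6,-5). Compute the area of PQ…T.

Apply Gauss's area formula: 2A = Σ (x_i·y_{i+1} − x_{i+1}·y_i), indices taken mod 5.
P→Q: (8)(9) − (7)(-2) = 86
Q→R: (7)(-5) − (-7)(9) = 28
R→S: (-7)(-7) − (-3.5)(-5) = 31.5
S→T: (-3.5)(-5) − (6)(-7) = 59.5
T→P: (6)(-2) − (8)(-5) = 28
Σ = 233
Area = |Σ|/2 = 116.5.

116.5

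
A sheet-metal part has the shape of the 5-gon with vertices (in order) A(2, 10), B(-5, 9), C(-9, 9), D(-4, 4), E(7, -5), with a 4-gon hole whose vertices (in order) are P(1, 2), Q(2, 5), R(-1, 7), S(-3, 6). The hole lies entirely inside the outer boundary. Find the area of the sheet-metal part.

Outer boundary:
Apply Gauss's area formula: 2A = Σ (x_i·y_{i+1} − x_{i+1}·y_i), indices taken mod 5.
A→B: (2)(9) − (-5)(10) = 68
B→C: (-5)(9) − (-9)(9) = 36
C→D: (-9)(4) − (-4)(9) = 0
D→E: (-4)(-5) − (7)(4) = -8
E→A: (7)(10) − (2)(-5) = 80
Σ = 176
Area = |Σ|/2 = 88.
Hole:
Σ = (1) + (19) + (15) + (-12) = 23
Area = |Σ|/2 = 11.5.
Net area = 88 − 11.5 = 76.5.

76.5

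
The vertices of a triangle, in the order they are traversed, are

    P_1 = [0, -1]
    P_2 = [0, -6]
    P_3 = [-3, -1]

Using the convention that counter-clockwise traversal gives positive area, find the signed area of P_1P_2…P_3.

Σ = (0) + (-18) + (3) = -15
Signed area = Σ/2 = -7.5 (negative ⇒ clockwise traversal).

-7.5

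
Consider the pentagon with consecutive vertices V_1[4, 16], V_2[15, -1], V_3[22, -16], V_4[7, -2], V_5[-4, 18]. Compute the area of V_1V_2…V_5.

206

Cross-terms: -244, -218, 68, 118, -136  ⇒  Σ = -412
Area = |Σ|/2 = 206.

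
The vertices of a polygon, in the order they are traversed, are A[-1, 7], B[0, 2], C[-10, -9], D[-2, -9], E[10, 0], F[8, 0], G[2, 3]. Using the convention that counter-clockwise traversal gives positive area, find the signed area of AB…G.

110.5

Cross-terms: -2, 20, 72, 90, 0, 24, 17  ⇒  Σ = 221
Signed area = Σ/2 = 110.5 (positive ⇒ counter-clockwise traversal).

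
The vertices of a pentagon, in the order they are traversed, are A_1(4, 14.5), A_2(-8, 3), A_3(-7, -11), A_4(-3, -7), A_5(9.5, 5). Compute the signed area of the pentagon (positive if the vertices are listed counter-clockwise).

A_1→A_2: (4)(3) − (-8)(14.5) = 128
A_2→A_3: (-8)(-11) − (-7)(3) = 109
A_3→A_4: (-7)(-7) − (-3)(-11) = 16
A_4→A_5: (-3)(5) − (9.5)(-7) = 51.5
A_5→A_1: (9.5)(14.5) − (4)(5) = 117.75
Σ = 422.25
Signed area = Σ/2 = 211.125 (positive ⇒ counter-clockwise traversal).

211.125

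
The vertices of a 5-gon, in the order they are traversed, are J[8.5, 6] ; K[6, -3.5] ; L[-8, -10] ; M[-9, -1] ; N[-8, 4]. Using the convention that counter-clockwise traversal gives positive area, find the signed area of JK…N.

-180.875

Σ = (-65.75) + (-88) + (-82) + (-44) + (-82) = -361.75
Signed area = Σ/2 = -180.875 (negative ⇒ clockwise traversal).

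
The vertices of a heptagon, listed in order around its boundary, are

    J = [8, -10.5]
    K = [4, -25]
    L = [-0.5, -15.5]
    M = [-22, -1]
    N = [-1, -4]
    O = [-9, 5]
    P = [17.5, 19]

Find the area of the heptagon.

Apply Gauss's area formula: 2A = Σ (x_i·y_{i+1} − x_{i+1}·y_i), indices taken mod 7.
Σ = (-158) + (-74.5) + (-340.5) + (87) + (-41) + (-258.5) + (-335.75) = -1121.25
Area = |Σ|/2 = 560.625.

560.625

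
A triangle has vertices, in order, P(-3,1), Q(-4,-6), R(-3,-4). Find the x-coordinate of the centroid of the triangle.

-10/3

Apply Gauss's area formula. First the cross-terms c_i = x_i·y_{i+1} − x_{i+1}·y_i:
  22, -2, -15  ⇒  2A = 5, A = 2.5.
Then Σ (x_i + x_{i+1})·c_i = -50, so x̄ = -50 / (6·2.5) = -10/3.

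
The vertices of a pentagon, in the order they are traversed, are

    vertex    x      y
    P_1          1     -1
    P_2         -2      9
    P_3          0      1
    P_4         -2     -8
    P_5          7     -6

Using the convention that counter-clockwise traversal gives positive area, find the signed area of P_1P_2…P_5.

37

Apply the shoelace formula: 2A = Σ (x_i·y_{i+1} − x_{i+1}·y_i), indices taken mod 5.
Σ = (7) + (-2) + (2) + (68) + (-1) = 74
Signed area = Σ/2 = 37 (positive ⇒ counter-clockwise traversal).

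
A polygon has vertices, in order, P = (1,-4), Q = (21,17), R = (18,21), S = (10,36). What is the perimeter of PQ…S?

92

|PQ| = √((20)² + (21)²) = √841 = 29
|QR| = √((-3)² + (4)²) = √25 = 5
|RS| = √((-8)² + (15)²) = √289 = 17
|SP| = √((-9)² + (-40)²) = √1681 = 41
Perimeter = 29 + 5 + 17 + 41 = 92.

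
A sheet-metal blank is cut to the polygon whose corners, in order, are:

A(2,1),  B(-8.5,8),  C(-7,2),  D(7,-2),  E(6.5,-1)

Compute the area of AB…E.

Apply the shoelace formula: 2A = Σ (x_i·y_{i+1} − x_{i+1}·y_i), indices taken mod 5.
Cross-terms: 24.5, 39, 0, 6, 8.5  ⇒  Σ = 78
Area = |Σ|/2 = 39.

39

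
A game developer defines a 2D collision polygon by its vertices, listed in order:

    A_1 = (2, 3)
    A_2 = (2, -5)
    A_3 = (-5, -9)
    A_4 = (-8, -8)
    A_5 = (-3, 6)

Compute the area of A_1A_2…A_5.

92

Apply the shoelace formula: 2A = Σ (x_i·y_{i+1} − x_{i+1}·y_i), indices taken mod 5.
Σ = (-16) + (-43) + (-32) + (-72) + (-21) = -184
Area = |Σ|/2 = 92.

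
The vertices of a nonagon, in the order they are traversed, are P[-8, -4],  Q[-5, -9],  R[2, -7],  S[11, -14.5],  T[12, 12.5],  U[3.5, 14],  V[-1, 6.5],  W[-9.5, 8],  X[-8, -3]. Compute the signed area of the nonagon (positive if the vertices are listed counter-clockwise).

389.875

Apply Gauss's area formula: 2A = Σ (x_i·y_{i+1} − x_{i+1}·y_i), indices taken mod 9.
Cross-terms: 52, 53, 48, 311.5, 124.25, 36.75, 53.75, 92.5, 8  ⇒  Σ = 779.75
Signed area = Σ/2 = 389.875 (positive ⇒ counter-clockwise traversal).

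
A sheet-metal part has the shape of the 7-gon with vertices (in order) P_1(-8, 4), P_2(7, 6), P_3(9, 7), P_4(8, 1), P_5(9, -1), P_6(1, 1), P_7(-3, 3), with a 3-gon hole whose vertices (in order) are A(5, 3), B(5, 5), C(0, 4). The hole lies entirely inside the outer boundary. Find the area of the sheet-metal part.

Outer boundary:
Apply the surveyor's formula: 2A = Σ (x_i·y_{i+1} − x_{i+1}·y_i), indices taken mod 7.
Σ = (-76) + (-5) + (-47) + (-17) + (10) + (6) + (12) = -117
Area = |Σ|/2 = 58.5.
Hole:
Σ = (10) + (20) + (-20) = 10
Area = |Σ|/2 = 5.
Net area = 58.5 − 5 = 53.5.

53.5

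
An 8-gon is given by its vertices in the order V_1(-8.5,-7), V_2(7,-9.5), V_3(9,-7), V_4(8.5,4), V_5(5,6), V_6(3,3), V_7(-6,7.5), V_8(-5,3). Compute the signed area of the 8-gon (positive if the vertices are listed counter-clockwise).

Σ = (129.75) + (36.5) + (95.5) + (31) + (-3) + (40.5) + (19.5) + (60.5) = 410.25
Signed area = Σ/2 = 205.125 (positive ⇒ counter-clockwise traversal).

205.125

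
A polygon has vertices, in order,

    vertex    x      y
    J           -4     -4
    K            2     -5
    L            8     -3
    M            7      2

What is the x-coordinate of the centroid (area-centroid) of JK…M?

Apply the surveyor's formula. First the cross-terms c_i = x_i·y_{i+1} − x_{i+1}·y_i:
  28, 34, 37, -20  ⇒  2A = 79, A = 39.5.
Then Σ (x_i + x_{i+1})·c_i = 779, so x̄ = 779 / (6·39.5) = 779/237.

779/237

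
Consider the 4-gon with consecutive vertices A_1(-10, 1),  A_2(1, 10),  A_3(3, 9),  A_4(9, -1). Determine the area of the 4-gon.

103.5

Apply Gauss's area formula: 2A = Σ (x_i·y_{i+1} − x_{i+1}·y_i), indices taken mod 4.
Σ = (-101) + (-21) + (-84) + (-1) = -207
Area = |Σ|/2 = 103.5.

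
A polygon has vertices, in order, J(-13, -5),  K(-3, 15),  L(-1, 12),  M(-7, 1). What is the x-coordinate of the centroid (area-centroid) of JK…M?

Apply Gauss's area formula. First the cross-terms c_i = x_i·y_{i+1} − x_{i+1}·y_i:
  -210, -21, 83, 48  ⇒  2A = -100, A = -50.
Then Σ (x_i + x_{i+1})·c_i = 1820, so x̄ = 1820 / (6·(-50)) = -91/15.

-91/15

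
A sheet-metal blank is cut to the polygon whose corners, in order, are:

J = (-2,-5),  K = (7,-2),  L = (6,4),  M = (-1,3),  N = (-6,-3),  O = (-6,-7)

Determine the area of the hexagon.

81

Σ = (39) + (40) + (22) + (21) + (24) + (16) = 162
Area = |Σ|/2 = 81.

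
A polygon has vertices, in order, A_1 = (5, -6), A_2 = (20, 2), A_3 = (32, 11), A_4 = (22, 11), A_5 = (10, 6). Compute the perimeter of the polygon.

68

|A_1A_2| = √((15)² + (8)²) = √289 = 17
|A_2A_3| = √((12)² + (9)²) = √225 = 15
|A_3A_4| = √((-10)² + (0)²) = √100 = 10
|A_4A_5| = √((-12)² + (-5)²) = √169 = 13
|A_5A_1| = √((-5)² + (-12)²) = √169 = 13
Perimeter = 17 + 15 + 10 + 13 + 13 = 68.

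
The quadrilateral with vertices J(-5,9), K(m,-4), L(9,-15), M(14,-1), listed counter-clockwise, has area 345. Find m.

Write out the shoelace sum; only the two edges meeting at K involve m:
2·Area = [((-5)·(-4) − m·9) + (m·(-15) − 9·(-4))] + 322
       = -24·m + 378 = 690
⇒ m = -13.

-13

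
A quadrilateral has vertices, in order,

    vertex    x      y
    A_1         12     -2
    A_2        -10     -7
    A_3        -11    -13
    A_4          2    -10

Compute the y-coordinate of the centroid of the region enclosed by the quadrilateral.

-516/67

Apply the shoelace (surveyor's) formula. First the cross-terms c_i = x_i·y_{i+1} − x_{i+1}·y_i:
  -104, 53, 136, 116  ⇒  2A = 201, A = 100.5.
Then Σ (y_i + y_{i+1})·c_i = -4644, so ȳ = -4644 / (6·100.5) = -516/67.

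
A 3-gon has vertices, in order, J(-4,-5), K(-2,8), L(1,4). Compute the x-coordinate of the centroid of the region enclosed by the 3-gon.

Apply the shoelace (surveyor's) formula. First the cross-terms c_i = x_i·y_{i+1} − x_{i+1}·y_i:
  -42, -16, 11  ⇒  2A = -47, A = -23.5.
Then Σ (x_i + x_{i+1})·c_i = 235, so x̄ = 235 / (6·(-23.5)) = -5/3.

-5/3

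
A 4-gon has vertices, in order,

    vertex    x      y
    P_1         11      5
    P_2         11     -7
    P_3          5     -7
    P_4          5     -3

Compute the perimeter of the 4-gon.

32

|P_1P_2| = √((0)² + (-12)²) = √144 = 12
|P_2P_3| = √((-6)² + (0)²) = √36 = 6
|P_3P_4| = √((0)² + (4)²) = √16 = 4
|P_4P_1| = √((6)² + (8)²) = √100 = 10
Perimeter = 12 + 6 + 4 + 10 = 32.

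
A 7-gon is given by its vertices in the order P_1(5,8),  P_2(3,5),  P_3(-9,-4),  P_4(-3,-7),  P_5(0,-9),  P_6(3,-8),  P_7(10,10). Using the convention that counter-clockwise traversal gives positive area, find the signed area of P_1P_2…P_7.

Apply Gauss's area formula: 2A = Σ (x_i·y_{i+1} − x_{i+1}·y_i), indices taken mod 7.
P_1→P_2: (5)(5) − (3)(8) = 1
P_2→P_3: (3)(-4) − (-9)(5) = 33
P_3→P_4: (-9)(-7) − (-3)(-4) = 51
P_4→P_5: (-3)(-9) − (0)(-7) = 27
P_5→P_6: (0)(-8) − (3)(-9) = 27
P_6→P_7: (3)(10) − (10)(-8) = 110
P_7→P_1: (10)(8) − (5)(10) = 30
Σ = 279
Signed area = Σ/2 = 139.5 (positive ⇒ counter-clockwise traversal).

139.5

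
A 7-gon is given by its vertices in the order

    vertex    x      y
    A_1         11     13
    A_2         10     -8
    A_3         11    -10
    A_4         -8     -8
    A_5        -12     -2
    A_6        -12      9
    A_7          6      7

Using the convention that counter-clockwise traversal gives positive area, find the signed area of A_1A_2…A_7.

-373.5

Σ = (-218) + (-12) + (-168) + (-80) + (-132) + (-138) + (1) = -747
Signed area = Σ/2 = -373.5 (negative ⇒ clockwise traversal).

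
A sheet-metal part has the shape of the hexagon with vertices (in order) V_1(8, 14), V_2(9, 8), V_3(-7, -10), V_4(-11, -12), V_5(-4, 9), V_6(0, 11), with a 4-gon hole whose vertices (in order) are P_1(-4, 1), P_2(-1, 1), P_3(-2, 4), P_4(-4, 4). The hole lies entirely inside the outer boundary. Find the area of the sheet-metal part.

Outer boundary:
Σ = (-62) + (-34) + (-26) + (-147) + (-44) + (-88) = -401
Area = |Σ|/2 = 200.5.
Hole:
Apply the surveyor's formula: 2A = Σ (x_i·y_{i+1} − x_{i+1}·y_i), indices taken mod 4.
Σ = (-3) + (-2) + (8) + (12) = 15
Area = |Σ|/2 = 7.5.
Net area = 200.5 − 7.5 = 193.

193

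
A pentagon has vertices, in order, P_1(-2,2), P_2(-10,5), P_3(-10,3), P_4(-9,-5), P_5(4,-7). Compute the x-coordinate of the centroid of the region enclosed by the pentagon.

-1205/276

Apply the surveyor's formula. First the cross-terms c_i = x_i·y_{i+1} − x_{i+1}·y_i:
  10, 20, 77, 83, -6  ⇒  2A = 184, A = 92.
Then Σ (x_i + x_{i+1})·c_i = -2410, so x̄ = -2410 / (6·92) = -1205/276.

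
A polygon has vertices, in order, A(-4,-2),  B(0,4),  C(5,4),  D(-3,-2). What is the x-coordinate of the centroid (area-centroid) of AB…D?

1/6

Apply Gauss's area formula. First the cross-terms c_i = x_i·y_{i+1} − x_{i+1}·y_i:
  -16, -20, 2, -2  ⇒  2A = -36, A = -18.
Then Σ (x_i + x_{i+1})·c_i = -18, so x̄ = -18 / (6·(-18)) = 1/6.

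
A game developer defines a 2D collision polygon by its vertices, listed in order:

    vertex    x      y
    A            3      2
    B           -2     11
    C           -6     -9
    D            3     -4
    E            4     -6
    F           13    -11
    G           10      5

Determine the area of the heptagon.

192

A→B: (3)(11) − (-2)(2) = 37
B→C: (-2)(-9) − (-6)(11) = 84
C→D: (-6)(-4) − (3)(-9) = 51
D→E: (3)(-6) − (4)(-4) = -2
E→F: (4)(-11) − (13)(-6) = 34
F→G: (13)(5) − (10)(-11) = 175
G→A: (10)(2) − (3)(5) = 5
Σ = 384
Area = |Σ|/2 = 192.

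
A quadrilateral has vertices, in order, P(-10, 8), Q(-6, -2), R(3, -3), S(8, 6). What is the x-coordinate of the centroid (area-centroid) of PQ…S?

Apply the shoelace (surveyor's) formula. First the cross-terms c_i = x_i·y_{i+1} − x_{i+1}·y_i:
  68, 24, 42, 124  ⇒  2A = 258, A = 129.
Then Σ (x_i + x_{i+1})·c_i = -946, so x̄ = -946 / (6·129) = -11/9.

-11/9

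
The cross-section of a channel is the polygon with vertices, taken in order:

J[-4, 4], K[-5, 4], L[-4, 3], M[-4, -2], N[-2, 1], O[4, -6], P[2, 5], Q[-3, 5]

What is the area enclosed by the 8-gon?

45

Apply the shoelace formula: 2A = Σ (x_i·y_{i+1} − x_{i+1}·y_i), indices taken mod 8.
Cross-terms: 4, 1, 20, -8, 8, 32, 25, 8  ⇒  Σ = 90
Area = |Σ|/2 = 45.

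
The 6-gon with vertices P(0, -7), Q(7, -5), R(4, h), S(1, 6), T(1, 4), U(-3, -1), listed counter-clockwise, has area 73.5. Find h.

4

Write out the shoelace sum; only the two edges meeting at R involve h:
2·Area = [(7·h − 4·(-5)) + (4·6 − 1·h)] + 79
       = 6·h + 123 = 147
⇒ h = 4.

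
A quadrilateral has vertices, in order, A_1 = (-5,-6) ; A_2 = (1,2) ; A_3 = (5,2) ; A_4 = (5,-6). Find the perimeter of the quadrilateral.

32

|A_1A_2| = √((6)² + (8)²) = √100 = 10
|A_2A_3| = √((4)² + (0)²) = √16 = 4
|A_3A_4| = √((0)² + (-8)²) = √64 = 8
|A_4A_1| = √((-10)² + (0)²) = √100 = 10
Perimeter = 10 + 4 + 8 + 10 = 32.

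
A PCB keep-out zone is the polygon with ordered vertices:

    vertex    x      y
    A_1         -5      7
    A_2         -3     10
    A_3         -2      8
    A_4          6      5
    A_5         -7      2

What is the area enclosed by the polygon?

41.5

Cross-terms: -29, -4, -58, 47, -39  ⇒  Σ = -83
Area = |Σ|/2 = 41.5.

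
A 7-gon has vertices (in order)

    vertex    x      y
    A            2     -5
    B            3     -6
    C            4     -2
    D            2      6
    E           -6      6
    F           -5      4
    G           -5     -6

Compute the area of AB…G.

95

Σ = (3) + (18) + (28) + (48) + (6) + (50) + (37) = 190
Area = |Σ|/2 = 95.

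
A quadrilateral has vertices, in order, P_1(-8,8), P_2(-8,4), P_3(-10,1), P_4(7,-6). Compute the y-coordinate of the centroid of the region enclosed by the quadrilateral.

59/75

Apply Gauss's area formula. First the cross-terms c_i = x_i·y_{i+1} − x_{i+1}·y_i:
  32, 32, 53, 8  ⇒  2A = 125, A = 62.5.
Then Σ (y_i + y_{i+1})·c_i = 295, so ȳ = 295 / (6·62.5) = 59/75.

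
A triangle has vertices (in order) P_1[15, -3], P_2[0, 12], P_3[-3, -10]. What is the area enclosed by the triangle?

187.5

Apply the surveyor's formula: 2A = Σ (x_i·y_{i+1} − x_{i+1}·y_i), indices taken mod 3.
P_1→P_2: (15)(12) − (0)(-3) = 180
P_2→P_3: (0)(-10) − (-3)(12) = 36
P_3→P_1: (-3)(-3) − (15)(-10) = 159
Σ = 375
Area = |Σ|/2 = 187.5.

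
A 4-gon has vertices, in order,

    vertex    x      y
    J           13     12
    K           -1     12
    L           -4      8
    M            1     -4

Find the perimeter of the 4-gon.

|JK| = √((-14)² + (0)²) = √196 = 14
|KL| = √((-3)² + (-4)²) = √25 = 5
|LM| = √((5)² + (-12)²) = √169 = 13
|MJ| = √((12)² + (16)²) = √400 = 20
Perimeter = 14 + 5 + 13 + 20 = 52.

52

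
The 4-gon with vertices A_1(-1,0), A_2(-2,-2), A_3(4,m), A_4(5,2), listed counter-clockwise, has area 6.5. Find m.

1

Write out the shoelace sum; only the two edges meeting at A_3 involve m:
2·Area = [((-2)·m − 4·(-2)) + (4·2 − 5·m)] + 4
       = -7·m + 20 = 13
⇒ m = 1.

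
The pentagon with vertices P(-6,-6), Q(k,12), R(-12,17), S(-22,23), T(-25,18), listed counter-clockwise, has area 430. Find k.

11

The doubled signed area Σ (x_i y_{i+1} − x_{i+1} y_i) is linear in k.
With k=0 it equals 607; the coefficient of k is 23 (from the two edges through Q).
So 23·k + 607 = 2·430 = 860 ⇒ k = 11.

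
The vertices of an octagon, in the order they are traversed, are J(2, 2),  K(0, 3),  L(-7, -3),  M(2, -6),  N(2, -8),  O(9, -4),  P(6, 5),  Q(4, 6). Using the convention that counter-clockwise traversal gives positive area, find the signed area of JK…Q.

Cross-terms: 6, 21, 48, -4, 64, 69, 16, -4  ⇒  Σ = 216
Signed area = Σ/2 = 108 (positive ⇒ counter-clockwise traversal).

108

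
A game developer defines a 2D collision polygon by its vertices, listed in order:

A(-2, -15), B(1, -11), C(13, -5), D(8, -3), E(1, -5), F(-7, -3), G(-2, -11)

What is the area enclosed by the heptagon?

90

Apply Gauss's area formula: 2A = Σ (x_i·y_{i+1} − x_{i+1}·y_i), indices taken mod 7.
Σ = (37) + (138) + (1) + (-37) + (-38) + (71) + (8) = 180
Area = |Σ|/2 = 90.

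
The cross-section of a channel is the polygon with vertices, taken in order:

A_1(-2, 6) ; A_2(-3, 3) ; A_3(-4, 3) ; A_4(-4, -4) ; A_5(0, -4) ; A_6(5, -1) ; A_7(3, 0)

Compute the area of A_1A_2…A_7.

Cross-terms: 12, 3, 28, 16, 20, 3, 18  ⇒  Σ = 100
Area = |Σ|/2 = 50.

50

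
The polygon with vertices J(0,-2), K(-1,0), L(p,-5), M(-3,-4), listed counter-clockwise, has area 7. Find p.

The doubled signed area Σ (x_i y_{i+1} − x_{i+1} y_i) is linear in p.
With p=0 it equals -6; the coefficient of p is -4 (from the two edges through L).
So -4·p + -6 = 2·7 = 14 ⇒ p = -5.

-5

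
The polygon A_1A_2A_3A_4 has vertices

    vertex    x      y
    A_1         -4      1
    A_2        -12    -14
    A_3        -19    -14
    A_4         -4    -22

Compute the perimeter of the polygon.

|A_1A_2| = √((-8)² + (-15)²) = √289 = 17
|A_2A_3| = √((-7)² + (0)²) = √49 = 7
|A_3A_4| = √((15)² + (-8)²) = √289 = 17
|A_4A_1| = √((0)² + (23)²) = √529 = 23
Perimeter = 17 + 7 + 17 + 23 = 64.

64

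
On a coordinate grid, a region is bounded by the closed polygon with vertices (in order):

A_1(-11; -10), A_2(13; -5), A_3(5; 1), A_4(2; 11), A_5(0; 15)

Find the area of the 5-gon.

Apply the shoelace formula: 2A = Σ (x_i·y_{i+1} − x_{i+1}·y_i), indices taken mod 5.
Σ = (185) + (38) + (53) + (30) + (165) = 471
Area = |Σ|/2 = 235.5.

235.5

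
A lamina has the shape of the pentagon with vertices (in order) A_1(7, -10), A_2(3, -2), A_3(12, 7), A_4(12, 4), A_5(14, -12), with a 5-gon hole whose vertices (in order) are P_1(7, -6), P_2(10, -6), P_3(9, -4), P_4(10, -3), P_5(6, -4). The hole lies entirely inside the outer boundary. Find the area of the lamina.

Outer boundary:
A_1→A_2: (7)(-2) − (3)(-10) = 16
A_2→A_3: (3)(7) − (12)(-2) = 45
A_3→A_4: (12)(4) − (12)(7) = -36
A_4→A_5: (12)(-12) − (14)(4) = -200
A_5→A_1: (14)(-10) − (7)(-12) = -56
Σ = -231
Area = |Σ|/2 = 115.5.
Hole:
Apply the shoelace (surveyor's) formula: 2A = Σ (x_i·y_{i+1} − x_{i+1}·y_i), indices taken mod 5.
P_1→P_2: (7)(-6) − (10)(-6) = 18
P_2→P_3: (10)(-4) − (9)(-6) = 14
P_3→P_4: (9)(-3) − (10)(-4) = 13
P_4→P_5: (10)(-4) − (6)(-3) = -22
P_5→P_1: (6)(-6) − (7)(-4) = -8
Σ = 15
Area = |Σ|/2 = 7.5.
Net area = 115.5 − 7.5 = 108.

108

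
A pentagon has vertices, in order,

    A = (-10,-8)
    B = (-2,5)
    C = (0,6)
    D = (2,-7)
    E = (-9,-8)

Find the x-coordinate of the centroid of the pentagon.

Apply the shoelace (surveyor's) formula. First the cross-terms c_i = x_i·y_{i+1} − x_{i+1}·y_i:
  -66, -12, -12, -79, -8  ⇒  2A = -177, A = -88.5.
Then Σ (x_i + x_{i+1})·c_i = 1497, so x̄ = 1497 / (6·(-88.5)) = -499/177.

-499/177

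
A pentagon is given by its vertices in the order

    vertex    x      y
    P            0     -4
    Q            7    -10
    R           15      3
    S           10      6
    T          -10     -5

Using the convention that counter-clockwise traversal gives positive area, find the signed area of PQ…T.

154.5

Cross-terms: 28, 171, 60, 10, 40  ⇒  Σ = 309
Signed area = Σ/2 = 154.5 (positive ⇒ counter-clockwise traversal).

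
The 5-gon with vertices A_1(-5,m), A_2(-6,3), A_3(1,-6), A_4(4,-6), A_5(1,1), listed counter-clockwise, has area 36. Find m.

Write out the shoelace sum; only the two edges meeting at A_1 involve m:
2·Area = [(1·m − (-5)·1) + ((-5)·3 − (-6)·m)] + 61
       = 7·m + 51 = 72
⇒ m = 3.

3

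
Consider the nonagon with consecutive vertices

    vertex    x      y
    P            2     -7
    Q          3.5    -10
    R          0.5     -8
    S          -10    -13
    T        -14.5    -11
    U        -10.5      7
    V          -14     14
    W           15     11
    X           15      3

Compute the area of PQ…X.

Apply Gauss's area formula: 2A = Σ (x_i·y_{i+1} − x_{i+1}·y_i), indices taken mod 9.
Σ = (4.5) + (-23) + (-86.5) + (-78.5) + (-217) + (-49) + (-364) + (-120) + (-111) = -1044.5
Area = |Σ|/2 = 522.25.

522.25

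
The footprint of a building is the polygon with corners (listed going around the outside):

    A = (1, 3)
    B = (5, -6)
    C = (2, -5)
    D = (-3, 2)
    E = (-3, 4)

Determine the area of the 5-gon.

A→B: (1)(-6) − (5)(3) = -21
B→C: (5)(-5) − (2)(-6) = -13
C→D: (2)(2) − (-3)(-5) = -11
D→E: (-3)(4) − (-3)(2) = -6
E→A: (-3)(3) − (1)(4) = -13
Σ = -64
Area = |Σ|/2 = 32.

32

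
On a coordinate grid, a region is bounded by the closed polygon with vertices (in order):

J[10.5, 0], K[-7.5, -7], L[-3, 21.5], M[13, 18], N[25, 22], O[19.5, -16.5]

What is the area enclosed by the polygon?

Apply the shoelace (surveyor's) formula: 2A = Σ (x_i·y_{i+1} − x_{i+1}·y_i), indices taken mod 6.
Σ = (-73.5) + (-182.25) + (-333.5) + (-164) + (-841.5) + (173.25) = -1421.5
Area = |Σ|/2 = 710.75.

710.75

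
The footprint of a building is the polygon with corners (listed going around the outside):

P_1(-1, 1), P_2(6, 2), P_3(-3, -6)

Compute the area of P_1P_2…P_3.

P_1→P_2: (-1)(2) − (6)(1) = -8
P_2→P_3: (6)(-6) − (-3)(2) = -30
P_3→P_1: (-3)(1) − (-1)(-6) = -9
Σ = -47
Area = |Σ|/2 = 23.5.

23.5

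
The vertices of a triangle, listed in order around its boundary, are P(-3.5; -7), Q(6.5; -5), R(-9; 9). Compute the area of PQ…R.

Apply the surveyor's formula: 2A = Σ (x_i·y_{i+1} − x_{i+1}·y_i), indices taken mod 3.
P→Q: (-3.5)(-5) − (6.5)(-7) = 63
Q→R: (6.5)(9) − (-9)(-5) = 13.5
R→P: (-9)(-7) − (-3.5)(9) = 94.5
Σ = 171
Area = |Σ|/2 = 85.5.

85.5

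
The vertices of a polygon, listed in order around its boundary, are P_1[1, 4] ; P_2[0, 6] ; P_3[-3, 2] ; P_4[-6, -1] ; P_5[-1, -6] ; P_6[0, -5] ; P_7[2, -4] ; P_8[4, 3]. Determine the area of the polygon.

P_1→P_2: (1)(6) − (0)(4) = 6
P_2→P_3: (0)(2) − (-3)(6) = 18
P_3→P_4: (-3)(-1) − (-6)(2) = 15
P_4→P_5: (-6)(-6) − (-1)(-1) = 35
P_5→P_6: (-1)(-5) − (0)(-6) = 5
P_6→P_7: (0)(-4) − (2)(-5) = 10
P_7→P_8: (2)(3) − (4)(-4) = 22
P_8→P_1: (4)(4) − (1)(3) = 13
Σ = 124
Area = |Σ|/2 = 62.

62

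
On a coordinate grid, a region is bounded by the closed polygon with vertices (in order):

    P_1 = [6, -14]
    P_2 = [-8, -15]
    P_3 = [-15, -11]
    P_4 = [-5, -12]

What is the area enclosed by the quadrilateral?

Σ = (-202) + (-137) + (125) + (142) = -72
Area = |Σ|/2 = 36.

36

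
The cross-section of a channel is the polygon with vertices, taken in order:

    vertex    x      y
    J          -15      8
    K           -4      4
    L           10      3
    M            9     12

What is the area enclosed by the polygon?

Apply the surveyor's formula: 2A = Σ (x_i·y_{i+1} − x_{i+1}·y_i), indices taken mod 4.
Cross-terms: -28, -52, 93, 252  ⇒  Σ = 265
Area = |Σ|/2 = 132.5.

132.5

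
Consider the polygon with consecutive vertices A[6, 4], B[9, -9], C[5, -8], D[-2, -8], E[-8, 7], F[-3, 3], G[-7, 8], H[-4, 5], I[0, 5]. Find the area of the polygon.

A→B: (6)(-9) − (9)(4) = -90
B→C: (9)(-8) − (5)(-9) = -27
C→D: (5)(-8) − (-2)(-8) = -56
D→E: (-2)(7) − (-8)(-8) = -78
E→F: (-8)(3) − (-3)(7) = -3
F→G: (-3)(8) − (-7)(3) = -3
G→H: (-7)(5) − (-4)(8) = -3
H→I: (-4)(5) − (0)(5) = -20
I→A: (0)(4) − (6)(5) = -30
Σ = -310
Area = |Σ|/2 = 155.

155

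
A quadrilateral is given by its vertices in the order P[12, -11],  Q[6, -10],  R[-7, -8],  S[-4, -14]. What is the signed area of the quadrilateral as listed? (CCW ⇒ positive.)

53

Apply Gauss's area formula: 2A = Σ (x_i·y_{i+1} − x_{i+1}·y_i), indices taken mod 4.
Cross-terms: -54, -118, 66, 212  ⇒  Σ = 106
Signed area = Σ/2 = 53 (positive ⇒ counter-clockwise traversal).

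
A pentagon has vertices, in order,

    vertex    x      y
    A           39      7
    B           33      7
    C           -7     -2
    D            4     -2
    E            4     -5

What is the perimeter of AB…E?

98

|AB| = √((-6)² + (0)²) = √36 = 6
|BC| = √((-40)² + (-9)²) = √1681 = 41
|CD| = √((11)² + (0)²) = √121 = 11
|DE| = √((0)² + (-3)²) = √9 = 3
|EA| = √((35)² + (12)²) = √1369 = 37
Perimeter = 6 + 41 + 11 + 3 + 37 = 98.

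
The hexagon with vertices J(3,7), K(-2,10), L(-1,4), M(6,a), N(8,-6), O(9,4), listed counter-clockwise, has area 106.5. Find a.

-10

Write out the shoelace sum; only the two edges meeting at M involve a:
2·Area = [((-1)·a − 6·4) + (6·(-6) − 8·a)] + 183
       = -9·a + 123 = 213
⇒ a = -10.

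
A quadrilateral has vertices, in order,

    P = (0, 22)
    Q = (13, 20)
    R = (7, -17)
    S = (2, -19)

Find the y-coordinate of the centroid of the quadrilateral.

Apply Gauss's area formula. First the cross-terms c_i = x_i·y_{i+1} − x_{i+1}·y_i:
  -286, -361, -99, 44  ⇒  2A = -702, A = -351.
Then Σ (y_i + y_{i+1})·c_i = -9399, so ȳ = -9399 / (6·(-351)) = 241/54.

241/54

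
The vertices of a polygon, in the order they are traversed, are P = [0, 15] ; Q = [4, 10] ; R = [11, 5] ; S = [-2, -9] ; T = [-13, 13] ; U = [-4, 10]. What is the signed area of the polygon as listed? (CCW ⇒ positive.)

Σ = (-60) + (-90) + (-89) + (-143) + (-78) + (-60) = -520
Signed area = Σ/2 = -260 (negative ⇒ clockwise traversal).

-260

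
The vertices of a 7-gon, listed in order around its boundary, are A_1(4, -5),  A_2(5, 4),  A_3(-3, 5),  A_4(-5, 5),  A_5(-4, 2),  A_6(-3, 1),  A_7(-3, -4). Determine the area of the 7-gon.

73

Σ = (41) + (37) + (10) + (10) + (2) + (15) + (31) = 146
Area = |Σ|/2 = 73.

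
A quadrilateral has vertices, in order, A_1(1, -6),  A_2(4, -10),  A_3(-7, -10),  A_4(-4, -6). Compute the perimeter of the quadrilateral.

26

|A_1A_2| = √((3)² + (-4)²) = √25 = 5
|A_2A_3| = √((-11)² + (0)²) = √121 = 11
|A_3A_4| = √((3)² + (4)²) = √25 = 5
|A_4A_1| = √((5)² + (0)²) = √25 = 5
Perimeter = 5 + 11 + 5 + 5 = 26.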